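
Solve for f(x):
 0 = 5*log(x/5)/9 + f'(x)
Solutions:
 f(x) = C1 - 5*x*log(x)/9 + 5*x/9 + 5*x*log(5)/9


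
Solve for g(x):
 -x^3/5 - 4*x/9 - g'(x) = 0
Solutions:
 g(x) = C1 - x^4/20 - 2*x^2/9


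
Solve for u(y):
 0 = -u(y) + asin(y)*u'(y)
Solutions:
 u(y) = C1*exp(Integral(1/asin(y), y))


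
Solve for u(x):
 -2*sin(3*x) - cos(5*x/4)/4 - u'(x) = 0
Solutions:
 u(x) = C1 - sin(5*x/4)/5 + 2*cos(3*x)/3


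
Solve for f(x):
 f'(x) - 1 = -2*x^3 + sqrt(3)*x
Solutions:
 f(x) = C1 - x^4/2 + sqrt(3)*x^2/2 + x


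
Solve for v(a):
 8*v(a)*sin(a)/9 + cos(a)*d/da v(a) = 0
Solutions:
 v(a) = C1*cos(a)^(8/9)


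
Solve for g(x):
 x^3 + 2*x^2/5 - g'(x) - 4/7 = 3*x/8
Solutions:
 g(x) = C1 + x^4/4 + 2*x^3/15 - 3*x^2/16 - 4*x/7


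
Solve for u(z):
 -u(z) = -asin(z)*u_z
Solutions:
 u(z) = C1*exp(Integral(1/asin(z), z))


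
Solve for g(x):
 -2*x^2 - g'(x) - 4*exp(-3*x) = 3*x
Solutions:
 g(x) = C1 - 2*x^3/3 - 3*x^2/2 + 4*exp(-3*x)/3


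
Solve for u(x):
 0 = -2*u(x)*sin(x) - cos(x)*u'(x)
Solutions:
 u(x) = C1*cos(x)^2


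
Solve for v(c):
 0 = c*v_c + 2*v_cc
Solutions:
 v(c) = C1 + C2*erf(c/2)


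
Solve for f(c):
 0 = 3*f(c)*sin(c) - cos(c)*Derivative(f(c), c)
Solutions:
 f(c) = C1/cos(c)^3


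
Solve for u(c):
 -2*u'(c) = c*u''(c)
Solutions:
 u(c) = C1 + C2/c


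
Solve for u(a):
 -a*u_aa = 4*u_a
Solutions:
 u(a) = C1 + C2/a^3


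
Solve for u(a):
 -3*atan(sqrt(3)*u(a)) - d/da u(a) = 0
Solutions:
 Integral(1/atan(sqrt(3)*_y), (_y, u(a))) = C1 - 3*a


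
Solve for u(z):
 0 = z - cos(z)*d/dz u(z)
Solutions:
 u(z) = C1 + Integral(z/cos(z), z)


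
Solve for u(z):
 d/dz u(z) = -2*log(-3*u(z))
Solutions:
 Integral(1/(log(-_y) + log(3)), (_y, u(z)))/2 = C1 - z


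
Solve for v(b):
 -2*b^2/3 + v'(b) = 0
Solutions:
 v(b) = C1 + 2*b^3/9


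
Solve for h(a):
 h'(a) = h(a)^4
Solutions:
 h(a) = (-1/(C1 + 3*a))^(1/3)
 h(a) = (-1/(C1 + a))^(1/3)*(-3^(2/3) - 3*3^(1/6)*I)/6
 h(a) = (-1/(C1 + a))^(1/3)*(-3^(2/3) + 3*3^(1/6)*I)/6


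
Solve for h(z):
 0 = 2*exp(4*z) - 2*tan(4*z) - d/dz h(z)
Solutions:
 h(z) = C1 + exp(4*z)/2 + log(cos(4*z))/2


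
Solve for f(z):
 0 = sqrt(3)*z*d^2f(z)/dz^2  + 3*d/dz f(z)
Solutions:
 f(z) = C1 + C2*z^(1 - sqrt(3))


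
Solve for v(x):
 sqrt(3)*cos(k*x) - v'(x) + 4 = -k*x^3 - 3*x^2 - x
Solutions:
 v(x) = C1 + k*x^4/4 + x^3 + x^2/2 + 4*x + sqrt(3)*sin(k*x)/k


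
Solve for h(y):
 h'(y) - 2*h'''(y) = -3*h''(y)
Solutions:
 h(y) = C1 + C2*exp(y*(3 - sqrt(17))/4) + C3*exp(y*(3 + sqrt(17))/4)


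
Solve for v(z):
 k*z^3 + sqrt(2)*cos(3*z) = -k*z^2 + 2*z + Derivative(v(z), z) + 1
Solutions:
 v(z) = C1 + k*z^4/4 + k*z^3/3 - z^2 - z + sqrt(2)*sin(3*z)/3


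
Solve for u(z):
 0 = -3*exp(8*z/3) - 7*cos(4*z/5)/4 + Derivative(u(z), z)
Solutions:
 u(z) = C1 + 9*exp(8*z/3)/8 + 35*sin(4*z/5)/16


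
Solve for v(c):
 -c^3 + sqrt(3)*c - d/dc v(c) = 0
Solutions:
 v(c) = C1 - c^4/4 + sqrt(3)*c^2/2


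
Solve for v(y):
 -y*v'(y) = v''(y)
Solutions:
 v(y) = C1 + C2*erf(sqrt(2)*y/2)


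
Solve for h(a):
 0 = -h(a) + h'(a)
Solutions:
 h(a) = C1*exp(a)


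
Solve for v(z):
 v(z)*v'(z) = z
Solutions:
 v(z) = -sqrt(C1 + z^2)
 v(z) = sqrt(C1 + z^2)


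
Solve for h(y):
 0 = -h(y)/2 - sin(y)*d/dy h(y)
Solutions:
 h(y) = C1*(cos(y) + 1)^(1/4)/(cos(y) - 1)^(1/4)


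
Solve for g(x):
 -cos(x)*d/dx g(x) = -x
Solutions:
 g(x) = C1 + Integral(x/cos(x), x)


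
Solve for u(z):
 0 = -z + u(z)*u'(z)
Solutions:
 u(z) = -sqrt(C1 + z^2)
 u(z) = sqrt(C1 + z^2)


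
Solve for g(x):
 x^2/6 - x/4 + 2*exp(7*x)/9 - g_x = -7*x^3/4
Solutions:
 g(x) = C1 + 7*x^4/16 + x^3/18 - x^2/8 + 2*exp(7*x)/63


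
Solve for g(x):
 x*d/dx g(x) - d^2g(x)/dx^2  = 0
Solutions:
 g(x) = C1 + C2*erfi(sqrt(2)*x/2)


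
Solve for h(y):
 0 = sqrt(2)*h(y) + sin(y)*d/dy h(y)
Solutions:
 h(y) = C1*(cos(y) + 1)^(sqrt(2)/2)/(cos(y) - 1)^(sqrt(2)/2)


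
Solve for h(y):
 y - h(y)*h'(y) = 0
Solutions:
 h(y) = -sqrt(C1 + y^2)
 h(y) = sqrt(C1 + y^2)


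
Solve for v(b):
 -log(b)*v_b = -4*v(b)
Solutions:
 v(b) = C1*exp(4*li(b))


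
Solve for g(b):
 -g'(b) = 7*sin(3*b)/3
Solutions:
 g(b) = C1 + 7*cos(3*b)/9


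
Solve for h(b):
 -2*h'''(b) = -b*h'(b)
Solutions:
 h(b) = C1 + Integral(C2*airyai(2^(2/3)*b/2) + C3*airybi(2^(2/3)*b/2), b)


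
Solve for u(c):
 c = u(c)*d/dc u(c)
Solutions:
 u(c) = -sqrt(C1 + c^2)
 u(c) = sqrt(C1 + c^2)


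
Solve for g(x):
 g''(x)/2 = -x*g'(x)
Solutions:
 g(x) = C1 + C2*erf(x)


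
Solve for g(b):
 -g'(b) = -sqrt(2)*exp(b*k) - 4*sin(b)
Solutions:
 g(b) = C1 - 4*cos(b) + sqrt(2)*exp(b*k)/k


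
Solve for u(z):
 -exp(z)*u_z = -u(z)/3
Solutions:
 u(z) = C1*exp(-exp(-z)/3)


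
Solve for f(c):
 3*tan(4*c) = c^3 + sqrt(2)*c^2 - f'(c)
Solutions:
 f(c) = C1 + c^4/4 + sqrt(2)*c^3/3 + 3*log(cos(4*c))/4


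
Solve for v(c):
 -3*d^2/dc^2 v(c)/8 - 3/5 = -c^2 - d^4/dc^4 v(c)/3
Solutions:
 v(c) = C1 + C2*c + C3*exp(-3*sqrt(2)*c/4) + C4*exp(3*sqrt(2)*c/4) + 2*c^4/9 + 212*c^2/135


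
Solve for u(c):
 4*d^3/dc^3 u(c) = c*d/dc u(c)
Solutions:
 u(c) = C1 + Integral(C2*airyai(2^(1/3)*c/2) + C3*airybi(2^(1/3)*c/2), c)


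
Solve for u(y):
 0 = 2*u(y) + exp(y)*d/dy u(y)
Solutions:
 u(y) = C1*exp(2*exp(-y))


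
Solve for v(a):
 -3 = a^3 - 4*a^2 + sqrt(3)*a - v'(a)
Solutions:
 v(a) = C1 + a^4/4 - 4*a^3/3 + sqrt(3)*a^2/2 + 3*a


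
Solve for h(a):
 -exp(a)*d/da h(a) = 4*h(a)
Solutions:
 h(a) = C1*exp(4*exp(-a))


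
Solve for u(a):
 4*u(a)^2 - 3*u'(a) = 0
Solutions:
 u(a) = -3/(C1 + 4*a)


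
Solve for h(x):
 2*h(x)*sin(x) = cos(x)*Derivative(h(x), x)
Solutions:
 h(x) = C1/cos(x)^2


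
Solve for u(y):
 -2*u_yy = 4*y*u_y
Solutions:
 u(y) = C1 + C2*erf(y)


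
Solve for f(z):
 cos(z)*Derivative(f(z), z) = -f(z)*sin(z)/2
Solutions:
 f(z) = C1*sqrt(cos(z))


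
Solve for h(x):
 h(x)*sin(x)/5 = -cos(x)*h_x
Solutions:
 h(x) = C1*cos(x)^(1/5)


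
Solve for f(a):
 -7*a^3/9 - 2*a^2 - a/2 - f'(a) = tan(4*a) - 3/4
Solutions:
 f(a) = C1 - 7*a^4/36 - 2*a^3/3 - a^2/4 + 3*a/4 + log(cos(4*a))/4


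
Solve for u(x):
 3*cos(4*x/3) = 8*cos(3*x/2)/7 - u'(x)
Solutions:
 u(x) = C1 - 9*sin(4*x/3)/4 + 16*sin(3*x/2)/21


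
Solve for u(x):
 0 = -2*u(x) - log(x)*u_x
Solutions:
 u(x) = C1*exp(-2*li(x))


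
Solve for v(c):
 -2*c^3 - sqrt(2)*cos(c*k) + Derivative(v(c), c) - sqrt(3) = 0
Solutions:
 v(c) = C1 + c^4/2 + sqrt(3)*c + sqrt(2)*sin(c*k)/k


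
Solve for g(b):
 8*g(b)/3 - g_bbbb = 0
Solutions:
 g(b) = C1*exp(-6^(3/4)*b/3) + C2*exp(6^(3/4)*b/3) + C3*sin(6^(3/4)*b/3) + C4*cos(6^(3/4)*b/3)


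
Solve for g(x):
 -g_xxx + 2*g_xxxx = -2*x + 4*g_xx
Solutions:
 g(x) = C1 + C2*x + C3*exp(x*(1 - sqrt(33))/4) + C4*exp(x*(1 + sqrt(33))/4) + x^3/12 - x^2/16


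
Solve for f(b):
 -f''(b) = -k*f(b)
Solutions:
 f(b) = C1*exp(-b*sqrt(k)) + C2*exp(b*sqrt(k))


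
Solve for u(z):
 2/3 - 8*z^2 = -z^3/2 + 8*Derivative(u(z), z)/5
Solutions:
 u(z) = C1 + 5*z^4/64 - 5*z^3/3 + 5*z/12


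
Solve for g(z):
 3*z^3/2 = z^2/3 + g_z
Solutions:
 g(z) = C1 + 3*z^4/8 - z^3/9


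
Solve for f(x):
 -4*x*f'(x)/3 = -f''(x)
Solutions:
 f(x) = C1 + C2*erfi(sqrt(6)*x/3)


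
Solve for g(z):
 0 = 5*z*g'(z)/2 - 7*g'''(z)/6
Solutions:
 g(z) = C1 + Integral(C2*airyai(15^(1/3)*7^(2/3)*z/7) + C3*airybi(15^(1/3)*7^(2/3)*z/7), z)


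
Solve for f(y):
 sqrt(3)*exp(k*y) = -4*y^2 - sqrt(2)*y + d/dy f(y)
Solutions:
 f(y) = C1 + 4*y^3/3 + sqrt(2)*y^2/2 + sqrt(3)*exp(k*y)/k


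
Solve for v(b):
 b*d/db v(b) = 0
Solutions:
 v(b) = C1


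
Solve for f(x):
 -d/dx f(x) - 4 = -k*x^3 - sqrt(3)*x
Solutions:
 f(x) = C1 + k*x^4/4 + sqrt(3)*x^2/2 - 4*x


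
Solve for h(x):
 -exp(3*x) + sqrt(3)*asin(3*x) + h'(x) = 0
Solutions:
 h(x) = C1 - sqrt(3)*(x*asin(3*x) + sqrt(1 - 9*x^2)/3) + exp(3*x)/3


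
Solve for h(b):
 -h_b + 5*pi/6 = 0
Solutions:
 h(b) = C1 + 5*pi*b/6


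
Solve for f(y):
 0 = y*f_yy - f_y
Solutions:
 f(y) = C1 + C2*y^2


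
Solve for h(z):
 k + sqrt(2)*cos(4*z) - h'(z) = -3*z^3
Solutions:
 h(z) = C1 + k*z + 3*z^4/4 + sqrt(2)*sin(4*z)/4


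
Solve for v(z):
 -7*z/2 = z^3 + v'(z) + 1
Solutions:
 v(z) = C1 - z^4/4 - 7*z^2/4 - z


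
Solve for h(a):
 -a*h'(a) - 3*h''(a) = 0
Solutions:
 h(a) = C1 + C2*erf(sqrt(6)*a/6)


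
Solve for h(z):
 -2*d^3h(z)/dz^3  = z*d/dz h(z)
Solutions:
 h(z) = C1 + Integral(C2*airyai(-2^(2/3)*z/2) + C3*airybi(-2^(2/3)*z/2), z)


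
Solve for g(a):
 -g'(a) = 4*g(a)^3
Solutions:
 g(a) = -sqrt(2)*sqrt(-1/(C1 - 4*a))/2
 g(a) = sqrt(2)*sqrt(-1/(C1 - 4*a))/2


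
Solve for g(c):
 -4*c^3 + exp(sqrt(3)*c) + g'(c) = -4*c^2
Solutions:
 g(c) = C1 + c^4 - 4*c^3/3 - sqrt(3)*exp(sqrt(3)*c)/3


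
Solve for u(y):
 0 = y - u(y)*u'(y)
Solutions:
 u(y) = -sqrt(C1 + y^2)
 u(y) = sqrt(C1 + y^2)


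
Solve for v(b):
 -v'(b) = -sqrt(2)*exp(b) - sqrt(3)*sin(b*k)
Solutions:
 v(b) = C1 + sqrt(2)*exp(b) - sqrt(3)*cos(b*k)/k


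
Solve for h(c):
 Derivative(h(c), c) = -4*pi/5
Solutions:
 h(c) = C1 - 4*pi*c/5


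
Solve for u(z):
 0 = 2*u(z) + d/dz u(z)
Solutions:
 u(z) = C1*exp(-2*z)


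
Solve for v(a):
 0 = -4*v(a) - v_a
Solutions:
 v(a) = C1*exp(-4*a)


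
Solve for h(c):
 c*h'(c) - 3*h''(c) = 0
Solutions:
 h(c) = C1 + C2*erfi(sqrt(6)*c/6)


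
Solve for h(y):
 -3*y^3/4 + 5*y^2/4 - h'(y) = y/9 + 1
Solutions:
 h(y) = C1 - 3*y^4/16 + 5*y^3/12 - y^2/18 - y


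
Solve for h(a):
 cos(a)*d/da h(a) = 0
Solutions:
 h(a) = C1


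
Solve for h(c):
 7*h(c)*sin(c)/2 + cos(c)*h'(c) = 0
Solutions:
 h(c) = C1*cos(c)^(7/2)


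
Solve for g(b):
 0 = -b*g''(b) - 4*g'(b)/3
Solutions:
 g(b) = C1 + C2/b^(1/3)


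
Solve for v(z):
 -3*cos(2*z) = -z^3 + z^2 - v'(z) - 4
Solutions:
 v(z) = C1 - z^4/4 + z^3/3 - 4*z + 3*sin(2*z)/2


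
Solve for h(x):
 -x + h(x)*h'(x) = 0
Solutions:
 h(x) = -sqrt(C1 + x^2)
 h(x) = sqrt(C1 + x^2)


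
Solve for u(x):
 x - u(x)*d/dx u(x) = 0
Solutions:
 u(x) = -sqrt(C1 + x^2)
 u(x) = sqrt(C1 + x^2)


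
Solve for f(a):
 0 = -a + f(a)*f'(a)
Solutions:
 f(a) = -sqrt(C1 + a^2)
 f(a) = sqrt(C1 + a^2)


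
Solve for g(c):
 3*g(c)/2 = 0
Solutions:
 g(c) = 0


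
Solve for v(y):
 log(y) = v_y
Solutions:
 v(y) = C1 + y*log(y) - y


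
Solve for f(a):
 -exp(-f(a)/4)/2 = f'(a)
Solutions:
 f(a) = 4*log(C1 - a/8)


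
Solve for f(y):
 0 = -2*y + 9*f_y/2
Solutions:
 f(y) = C1 + 2*y^2/9


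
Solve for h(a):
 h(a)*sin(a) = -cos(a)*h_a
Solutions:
 h(a) = C1*cos(a)


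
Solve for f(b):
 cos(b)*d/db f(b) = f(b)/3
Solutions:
 f(b) = C1*(sin(b) + 1)^(1/6)/(sin(b) - 1)^(1/6)


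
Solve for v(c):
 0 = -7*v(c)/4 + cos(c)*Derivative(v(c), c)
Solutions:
 v(c) = C1*(sin(c) + 1)^(7/8)/(sin(c) - 1)^(7/8)


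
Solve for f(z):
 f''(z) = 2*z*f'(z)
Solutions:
 f(z) = C1 + C2*erfi(z)


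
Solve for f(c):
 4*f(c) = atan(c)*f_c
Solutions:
 f(c) = C1*exp(4*Integral(1/atan(c), c))


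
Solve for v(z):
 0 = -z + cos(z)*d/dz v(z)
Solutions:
 v(z) = C1 + Integral(z/cos(z), z)


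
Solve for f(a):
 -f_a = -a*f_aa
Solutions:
 f(a) = C1 + C2*a^2


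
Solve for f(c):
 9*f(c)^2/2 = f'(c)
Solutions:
 f(c) = -2/(C1 + 9*c)


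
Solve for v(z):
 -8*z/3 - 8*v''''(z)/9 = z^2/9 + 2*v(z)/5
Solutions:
 v(z) = -5*z^2/18 - 20*z/3 + (C1*sin(sqrt(3)*5^(3/4)*z/10) + C2*cos(sqrt(3)*5^(3/4)*z/10))*exp(-sqrt(3)*5^(3/4)*z/10) + (C3*sin(sqrt(3)*5^(3/4)*z/10) + C4*cos(sqrt(3)*5^(3/4)*z/10))*exp(sqrt(3)*5^(3/4)*z/10)


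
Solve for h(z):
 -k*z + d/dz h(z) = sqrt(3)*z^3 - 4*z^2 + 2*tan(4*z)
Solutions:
 h(z) = C1 + k*z^2/2 + sqrt(3)*z^4/4 - 4*z^3/3 - log(cos(4*z))/2


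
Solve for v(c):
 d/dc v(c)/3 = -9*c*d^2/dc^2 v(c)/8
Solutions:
 v(c) = C1 + C2*c^(19/27)


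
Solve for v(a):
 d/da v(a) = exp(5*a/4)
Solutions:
 v(a) = C1 + 4*exp(5*a/4)/5


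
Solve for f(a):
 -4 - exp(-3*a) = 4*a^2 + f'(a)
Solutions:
 f(a) = C1 - 4*a^3/3 - 4*a + exp(-3*a)/3


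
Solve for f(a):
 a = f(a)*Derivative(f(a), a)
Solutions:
 f(a) = -sqrt(C1 + a^2)
 f(a) = sqrt(C1 + a^2)


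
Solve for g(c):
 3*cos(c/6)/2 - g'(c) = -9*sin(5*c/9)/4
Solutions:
 g(c) = C1 + 9*sin(c/6) - 81*cos(5*c/9)/20


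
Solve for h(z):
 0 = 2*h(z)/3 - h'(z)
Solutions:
 h(z) = C1*exp(2*z/3)


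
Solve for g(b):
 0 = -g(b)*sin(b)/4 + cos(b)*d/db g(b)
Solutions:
 g(b) = C1/cos(b)^(1/4)


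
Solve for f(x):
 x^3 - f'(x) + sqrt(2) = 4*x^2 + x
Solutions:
 f(x) = C1 + x^4/4 - 4*x^3/3 - x^2/2 + sqrt(2)*x


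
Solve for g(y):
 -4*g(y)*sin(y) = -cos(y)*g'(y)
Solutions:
 g(y) = C1/cos(y)^4


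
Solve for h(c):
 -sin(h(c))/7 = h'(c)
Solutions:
 c/7 + log(cos(h(c)) - 1)/2 - log(cos(h(c)) + 1)/2 = C1


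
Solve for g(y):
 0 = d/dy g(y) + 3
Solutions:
 g(y) = C1 - 3*y


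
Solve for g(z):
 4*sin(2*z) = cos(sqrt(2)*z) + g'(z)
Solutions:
 g(z) = C1 - sqrt(2)*sin(sqrt(2)*z)/2 - 2*cos(2*z)


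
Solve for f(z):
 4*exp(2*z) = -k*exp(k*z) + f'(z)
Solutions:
 f(z) = C1 + 2*exp(2*z) + exp(k*z)


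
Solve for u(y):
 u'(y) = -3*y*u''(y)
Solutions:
 u(y) = C1 + C2*y^(2/3)


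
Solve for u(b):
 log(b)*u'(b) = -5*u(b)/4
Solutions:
 u(b) = C1*exp(-5*li(b)/4)


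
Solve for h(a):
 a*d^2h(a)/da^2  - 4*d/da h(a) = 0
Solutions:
 h(a) = C1 + C2*a^5


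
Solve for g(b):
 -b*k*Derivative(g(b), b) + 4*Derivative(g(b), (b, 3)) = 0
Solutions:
 g(b) = C1 + Integral(C2*airyai(2^(1/3)*b*k^(1/3)/2) + C3*airybi(2^(1/3)*b*k^(1/3)/2), b)


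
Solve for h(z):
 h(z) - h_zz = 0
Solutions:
 h(z) = C1*exp(-z) + C2*exp(z)


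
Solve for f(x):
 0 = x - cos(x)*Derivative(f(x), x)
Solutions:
 f(x) = C1 + Integral(x/cos(x), x)


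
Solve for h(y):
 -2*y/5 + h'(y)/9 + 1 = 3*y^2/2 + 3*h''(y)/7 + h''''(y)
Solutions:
 h(y) = C1 + C2*exp(-y*(-6*882^(1/3)/(49 + sqrt(4669))^(1/3) + 84^(1/3)*(49 + sqrt(4669))^(1/3))/84)*sin(3^(1/6)*y*(18*98^(1/3)/(49 + sqrt(4669))^(1/3) + 28^(1/3)*3^(2/3)*(49 + sqrt(4669))^(1/3))/84) + C3*exp(-y*(-6*882^(1/3)/(49 + sqrt(4669))^(1/3) + 84^(1/3)*(49 + sqrt(4669))^(1/3))/84)*cos(3^(1/6)*y*(18*98^(1/3)/(49 + sqrt(4669))^(1/3) + 28^(1/3)*3^(2/3)*(49 + sqrt(4669))^(1/3))/84) + C4*exp(y*(-6*882^(1/3)/(49 + sqrt(4669))^(1/3) + 84^(1/3)*(49 + sqrt(4669))^(1/3))/42) + 9*y^3/2 + 3771*y^2/70 + 99612*y/245


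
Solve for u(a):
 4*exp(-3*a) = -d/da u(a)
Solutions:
 u(a) = C1 + 4*exp(-3*a)/3


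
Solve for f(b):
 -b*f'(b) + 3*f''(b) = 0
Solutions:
 f(b) = C1 + C2*erfi(sqrt(6)*b/6)


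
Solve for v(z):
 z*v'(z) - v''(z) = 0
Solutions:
 v(z) = C1 + C2*erfi(sqrt(2)*z/2)


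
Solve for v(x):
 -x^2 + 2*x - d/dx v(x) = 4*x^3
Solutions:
 v(x) = C1 - x^4 - x^3/3 + x^2


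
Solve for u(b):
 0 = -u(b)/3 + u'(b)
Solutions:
 u(b) = C1*exp(b/3)


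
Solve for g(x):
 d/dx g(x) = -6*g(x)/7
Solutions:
 g(x) = C1*exp(-6*x/7)


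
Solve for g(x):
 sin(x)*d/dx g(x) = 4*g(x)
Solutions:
 g(x) = C1*(cos(x)^2 - 2*cos(x) + 1)/(cos(x)^2 + 2*cos(x) + 1)


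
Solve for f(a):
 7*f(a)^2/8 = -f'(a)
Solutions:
 f(a) = 8/(C1 + 7*a)


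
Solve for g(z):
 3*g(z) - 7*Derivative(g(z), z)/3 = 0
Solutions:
 g(z) = C1*exp(9*z/7)


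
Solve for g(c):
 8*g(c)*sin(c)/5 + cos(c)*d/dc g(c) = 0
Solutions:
 g(c) = C1*cos(c)^(8/5)


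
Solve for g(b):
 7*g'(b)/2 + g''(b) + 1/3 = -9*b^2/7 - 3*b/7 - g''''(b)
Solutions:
 g(b) = C1 + C2*exp(-6^(1/3)*b*(-(63 + sqrt(4017))^(1/3) + 2*6^(1/3)/(63 + sqrt(4017))^(1/3))/12)*sin(2^(1/3)*3^(1/6)*b*(6*2^(1/3)/(63 + sqrt(4017))^(1/3) + 3^(2/3)*(63 + sqrt(4017))^(1/3))/12) + C3*exp(-6^(1/3)*b*(-(63 + sqrt(4017))^(1/3) + 2*6^(1/3)/(63 + sqrt(4017))^(1/3))/12)*cos(2^(1/3)*3^(1/6)*b*(6*2^(1/3)/(63 + sqrt(4017))^(1/3) + 3^(2/3)*(63 + sqrt(4017))^(1/3))/12) + C4*exp(6^(1/3)*b*(-(63 + sqrt(4017))^(1/3) + 2*6^(1/3)/(63 + sqrt(4017))^(1/3))/6) - 6*b^3/49 + 15*b^2/343 - 866*b/7203


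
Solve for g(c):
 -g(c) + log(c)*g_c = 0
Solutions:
 g(c) = C1*exp(li(c))


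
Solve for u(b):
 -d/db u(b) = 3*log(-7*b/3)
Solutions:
 u(b) = C1 - 3*b*log(-b) + 3*b*(-log(7) + 1 + log(3))


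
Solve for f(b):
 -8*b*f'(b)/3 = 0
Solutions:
 f(b) = C1


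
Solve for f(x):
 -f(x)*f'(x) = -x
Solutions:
 f(x) = -sqrt(C1 + x^2)
 f(x) = sqrt(C1 + x^2)


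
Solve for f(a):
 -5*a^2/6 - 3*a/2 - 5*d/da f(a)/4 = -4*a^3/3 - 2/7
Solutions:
 f(a) = C1 + 4*a^4/15 - 2*a^3/9 - 3*a^2/5 + 8*a/35


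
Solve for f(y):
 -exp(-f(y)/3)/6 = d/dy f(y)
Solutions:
 f(y) = 3*log(C1 - y/18)


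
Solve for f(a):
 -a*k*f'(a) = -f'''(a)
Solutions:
 f(a) = C1 + Integral(C2*airyai(a*k^(1/3)) + C3*airybi(a*k^(1/3)), a)


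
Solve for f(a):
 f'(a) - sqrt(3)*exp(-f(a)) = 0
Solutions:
 f(a) = log(C1 + sqrt(3)*a)


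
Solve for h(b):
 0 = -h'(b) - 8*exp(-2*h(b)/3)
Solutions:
 h(b) = 3*log(-sqrt(C1 - 8*b)) - 3*log(3) + 3*log(6)/2
 h(b) = 3*log(C1 - 8*b)/2 - 3*log(3) + 3*log(6)/2


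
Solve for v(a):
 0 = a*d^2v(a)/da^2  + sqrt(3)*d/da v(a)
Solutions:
 v(a) = C1 + C2*a^(1 - sqrt(3))


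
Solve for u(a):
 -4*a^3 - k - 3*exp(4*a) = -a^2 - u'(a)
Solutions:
 u(a) = C1 + a^4 - a^3/3 + a*k + 3*exp(4*a)/4


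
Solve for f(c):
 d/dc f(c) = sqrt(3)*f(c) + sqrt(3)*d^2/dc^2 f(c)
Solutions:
 f(c) = (C1*sin(sqrt(33)*c/6) + C2*cos(sqrt(33)*c/6))*exp(sqrt(3)*c/6)


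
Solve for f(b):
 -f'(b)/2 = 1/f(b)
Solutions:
 f(b) = -sqrt(C1 - 4*b)
 f(b) = sqrt(C1 - 4*b)


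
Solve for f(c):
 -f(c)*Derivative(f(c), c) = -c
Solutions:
 f(c) = -sqrt(C1 + c^2)
 f(c) = sqrt(C1 + c^2)


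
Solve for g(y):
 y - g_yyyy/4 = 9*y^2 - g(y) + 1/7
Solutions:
 g(y) = C1*exp(-sqrt(2)*y) + C2*exp(sqrt(2)*y) + C3*sin(sqrt(2)*y) + C4*cos(sqrt(2)*y) + 9*y^2 - y + 1/7


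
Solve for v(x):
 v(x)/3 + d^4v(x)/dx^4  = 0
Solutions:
 v(x) = (C1*sin(sqrt(2)*3^(3/4)*x/6) + C2*cos(sqrt(2)*3^(3/4)*x/6))*exp(-sqrt(2)*3^(3/4)*x/6) + (C3*sin(sqrt(2)*3^(3/4)*x/6) + C4*cos(sqrt(2)*3^(3/4)*x/6))*exp(sqrt(2)*3^(3/4)*x/6)


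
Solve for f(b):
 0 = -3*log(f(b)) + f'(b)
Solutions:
 li(f(b)) = C1 + 3*b


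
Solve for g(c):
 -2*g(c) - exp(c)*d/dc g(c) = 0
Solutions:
 g(c) = C1*exp(2*exp(-c))


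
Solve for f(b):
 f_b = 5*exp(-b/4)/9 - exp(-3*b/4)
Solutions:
 f(b) = C1 - 20*exp(-b/4)/9 + 4*exp(-3*b/4)/3


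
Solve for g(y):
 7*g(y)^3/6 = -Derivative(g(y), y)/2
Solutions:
 g(y) = -sqrt(6)*sqrt(-1/(C1 - 7*y))/2
 g(y) = sqrt(6)*sqrt(-1/(C1 - 7*y))/2


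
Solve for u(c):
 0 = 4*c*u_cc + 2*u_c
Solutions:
 u(c) = C1 + C2*sqrt(c)


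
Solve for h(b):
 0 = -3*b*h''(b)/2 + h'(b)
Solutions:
 h(b) = C1 + C2*b^(5/3)


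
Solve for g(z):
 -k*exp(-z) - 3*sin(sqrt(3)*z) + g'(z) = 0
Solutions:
 g(z) = C1 - k*exp(-z) - sqrt(3)*cos(sqrt(3)*z)


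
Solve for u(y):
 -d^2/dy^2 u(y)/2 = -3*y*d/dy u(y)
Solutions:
 u(y) = C1 + C2*erfi(sqrt(3)*y)


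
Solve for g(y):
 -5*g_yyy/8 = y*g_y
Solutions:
 g(y) = C1 + Integral(C2*airyai(-2*5^(2/3)*y/5) + C3*airybi(-2*5^(2/3)*y/5), y)


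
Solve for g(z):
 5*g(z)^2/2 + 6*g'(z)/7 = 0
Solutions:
 g(z) = 12/(C1 + 35*z)


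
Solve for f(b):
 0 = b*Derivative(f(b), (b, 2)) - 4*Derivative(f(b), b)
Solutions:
 f(b) = C1 + C2*b^5


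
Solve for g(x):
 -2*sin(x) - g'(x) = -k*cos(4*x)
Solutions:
 g(x) = C1 + k*sin(4*x)/4 + 2*cos(x)


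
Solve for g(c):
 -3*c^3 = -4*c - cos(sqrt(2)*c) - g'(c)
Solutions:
 g(c) = C1 + 3*c^4/4 - 2*c^2 - sqrt(2)*sin(sqrt(2)*c)/2


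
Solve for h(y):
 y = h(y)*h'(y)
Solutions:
 h(y) = -sqrt(C1 + y^2)
 h(y) = sqrt(C1 + y^2)


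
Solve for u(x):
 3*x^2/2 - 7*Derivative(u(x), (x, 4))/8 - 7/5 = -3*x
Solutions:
 u(x) = C1 + C2*x + C3*x^2 + C4*x^3 + x^6/210 + x^5/35 - x^4/15


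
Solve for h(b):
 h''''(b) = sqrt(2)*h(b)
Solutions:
 h(b) = C1*exp(-2^(1/8)*b) + C2*exp(2^(1/8)*b) + C3*sin(2^(1/8)*b) + C4*cos(2^(1/8)*b)


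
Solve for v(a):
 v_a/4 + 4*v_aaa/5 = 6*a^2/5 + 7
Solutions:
 v(a) = C1 + C2*sin(sqrt(5)*a/4) + C3*cos(sqrt(5)*a/4) + 8*a^3/5 - 68*a/25


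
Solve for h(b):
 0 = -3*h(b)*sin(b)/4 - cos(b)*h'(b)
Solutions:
 h(b) = C1*cos(b)^(3/4)


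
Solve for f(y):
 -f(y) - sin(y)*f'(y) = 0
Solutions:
 f(y) = C1*sqrt(cos(y) + 1)/sqrt(cos(y) - 1)


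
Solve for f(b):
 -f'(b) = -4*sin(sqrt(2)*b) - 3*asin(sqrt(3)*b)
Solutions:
 f(b) = C1 + 3*b*asin(sqrt(3)*b) + sqrt(3)*sqrt(1 - 3*b^2) - 2*sqrt(2)*cos(sqrt(2)*b)


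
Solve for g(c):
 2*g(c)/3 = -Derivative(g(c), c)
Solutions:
 g(c) = C1*exp(-2*c/3)


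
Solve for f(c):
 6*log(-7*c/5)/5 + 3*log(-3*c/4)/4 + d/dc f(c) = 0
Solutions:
 f(c) = C1 - 39*c*log(-c)/20 + 3*c*(-8*log(7) - 5*log(3) + 10*log(2) + 8*log(5) + 13)/20


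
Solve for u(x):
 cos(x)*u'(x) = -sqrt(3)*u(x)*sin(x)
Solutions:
 u(x) = C1*cos(x)^(sqrt(3))


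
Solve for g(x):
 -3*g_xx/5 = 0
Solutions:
 g(x) = C1 + C2*x


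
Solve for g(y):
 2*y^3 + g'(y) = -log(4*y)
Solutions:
 g(y) = C1 - y^4/2 - y*log(y) - y*log(4) + y


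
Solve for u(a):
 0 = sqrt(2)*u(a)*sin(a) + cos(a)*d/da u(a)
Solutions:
 u(a) = C1*cos(a)^(sqrt(2))


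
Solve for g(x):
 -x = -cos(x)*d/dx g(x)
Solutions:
 g(x) = C1 + Integral(x/cos(x), x)


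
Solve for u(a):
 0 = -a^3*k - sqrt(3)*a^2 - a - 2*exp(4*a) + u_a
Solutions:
 u(a) = C1 + a^4*k/4 + sqrt(3)*a^3/3 + a^2/2 + exp(4*a)/2


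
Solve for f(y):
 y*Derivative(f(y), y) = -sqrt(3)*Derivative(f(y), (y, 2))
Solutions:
 f(y) = C1 + C2*erf(sqrt(2)*3^(3/4)*y/6)


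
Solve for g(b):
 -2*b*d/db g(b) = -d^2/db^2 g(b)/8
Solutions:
 g(b) = C1 + C2*erfi(2*sqrt(2)*b)


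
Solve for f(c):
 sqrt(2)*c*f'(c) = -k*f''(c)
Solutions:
 f(c) = C1 + C2*sqrt(k)*erf(2^(3/4)*c*sqrt(1/k)/2)


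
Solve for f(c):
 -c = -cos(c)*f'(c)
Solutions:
 f(c) = C1 + Integral(c/cos(c), c)


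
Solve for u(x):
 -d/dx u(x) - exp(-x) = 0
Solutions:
 u(x) = C1 + exp(-x)


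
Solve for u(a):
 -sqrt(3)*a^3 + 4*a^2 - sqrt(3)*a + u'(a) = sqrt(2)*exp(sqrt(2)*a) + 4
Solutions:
 u(a) = C1 + sqrt(3)*a^4/4 - 4*a^3/3 + sqrt(3)*a^2/2 + 4*a + exp(sqrt(2)*a)


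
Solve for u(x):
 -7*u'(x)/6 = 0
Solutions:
 u(x) = C1


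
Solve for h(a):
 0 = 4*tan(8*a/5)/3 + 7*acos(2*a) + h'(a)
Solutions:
 h(a) = C1 - 7*a*acos(2*a) + 7*sqrt(1 - 4*a^2)/2 + 5*log(cos(8*a/5))/6


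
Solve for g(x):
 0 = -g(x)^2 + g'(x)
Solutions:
 g(x) = -1/(C1 + x)


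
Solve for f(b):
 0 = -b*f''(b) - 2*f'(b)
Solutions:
 f(b) = C1 + C2/b


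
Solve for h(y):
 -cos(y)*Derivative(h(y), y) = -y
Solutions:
 h(y) = C1 + Integral(y/cos(y), y)


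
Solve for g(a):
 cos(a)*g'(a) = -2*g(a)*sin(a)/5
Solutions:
 g(a) = C1*cos(a)^(2/5)


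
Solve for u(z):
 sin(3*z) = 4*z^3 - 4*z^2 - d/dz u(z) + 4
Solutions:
 u(z) = C1 + z^4 - 4*z^3/3 + 4*z + cos(3*z)/3


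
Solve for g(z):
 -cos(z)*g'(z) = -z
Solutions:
 g(z) = C1 + Integral(z/cos(z), z)


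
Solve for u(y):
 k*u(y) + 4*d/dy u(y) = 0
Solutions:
 u(y) = C1*exp(-k*y/4)


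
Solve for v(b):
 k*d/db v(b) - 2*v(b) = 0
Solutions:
 v(b) = C1*exp(2*b/k)


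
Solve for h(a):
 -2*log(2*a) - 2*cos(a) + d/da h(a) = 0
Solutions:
 h(a) = C1 + 2*a*log(a) - 2*a + 2*a*log(2) + 2*sin(a)


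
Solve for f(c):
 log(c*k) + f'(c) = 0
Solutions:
 f(c) = C1 - c*log(c*k) + c


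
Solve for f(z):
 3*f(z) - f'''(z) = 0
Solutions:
 f(z) = C3*exp(3^(1/3)*z) + (C1*sin(3^(5/6)*z/2) + C2*cos(3^(5/6)*z/2))*exp(-3^(1/3)*z/2)


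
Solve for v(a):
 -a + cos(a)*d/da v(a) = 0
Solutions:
 v(a) = C1 + Integral(a/cos(a), a)


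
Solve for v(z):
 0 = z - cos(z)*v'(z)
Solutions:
 v(z) = C1 + Integral(z/cos(z), z)


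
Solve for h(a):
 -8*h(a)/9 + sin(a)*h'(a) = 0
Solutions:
 h(a) = C1*(cos(a) - 1)^(4/9)/(cos(a) + 1)^(4/9)


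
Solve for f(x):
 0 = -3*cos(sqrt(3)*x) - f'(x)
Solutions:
 f(x) = C1 - sqrt(3)*sin(sqrt(3)*x)


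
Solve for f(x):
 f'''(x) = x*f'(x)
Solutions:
 f(x) = C1 + Integral(C2*airyai(x) + C3*airybi(x), x)


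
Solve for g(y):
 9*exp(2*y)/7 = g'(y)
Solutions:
 g(y) = C1 + 9*exp(2*y)/14


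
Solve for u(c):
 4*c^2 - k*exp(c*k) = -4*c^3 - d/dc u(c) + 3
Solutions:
 u(c) = C1 - c^4 - 4*c^3/3 + 3*c + exp(c*k)


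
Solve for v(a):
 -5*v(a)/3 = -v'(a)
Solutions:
 v(a) = C1*exp(5*a/3)


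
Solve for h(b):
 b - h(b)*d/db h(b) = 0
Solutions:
 h(b) = -sqrt(C1 + b^2)
 h(b) = sqrt(C1 + b^2)


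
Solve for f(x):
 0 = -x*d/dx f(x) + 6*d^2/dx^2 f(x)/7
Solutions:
 f(x) = C1 + C2*erfi(sqrt(21)*x/6)


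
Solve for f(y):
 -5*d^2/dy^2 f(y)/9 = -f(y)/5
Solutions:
 f(y) = C1*exp(-3*y/5) + C2*exp(3*y/5)


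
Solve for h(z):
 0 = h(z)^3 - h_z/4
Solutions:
 h(z) = -sqrt(2)*sqrt(-1/(C1 + 4*z))/2
 h(z) = sqrt(2)*sqrt(-1/(C1 + 4*z))/2


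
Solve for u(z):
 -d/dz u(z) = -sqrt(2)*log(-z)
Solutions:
 u(z) = C1 + sqrt(2)*z*log(-z) - sqrt(2)*z


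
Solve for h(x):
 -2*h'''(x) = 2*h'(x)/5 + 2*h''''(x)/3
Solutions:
 h(x) = C1 + C2*exp(x*(-1 + 10^(1/3)/(2*(sqrt(69) + 13)^(1/3)) + 10^(2/3)*(sqrt(69) + 13)^(1/3)/20))*sin(10^(1/3)*sqrt(3)*x*(-10^(1/3)*(sqrt(69) + 13)^(1/3) + 10/(sqrt(69) + 13)^(1/3))/20) + C3*exp(x*(-1 + 10^(1/3)/(2*(sqrt(69) + 13)^(1/3)) + 10^(2/3)*(sqrt(69) + 13)^(1/3)/20))*cos(10^(1/3)*sqrt(3)*x*(-10^(1/3)*(sqrt(69) + 13)^(1/3) + 10/(sqrt(69) + 13)^(1/3))/20) + C4*exp(-x*(10^(1/3)/(sqrt(69) + 13)^(1/3) + 1 + 10^(2/3)*(sqrt(69) + 13)^(1/3)/10))


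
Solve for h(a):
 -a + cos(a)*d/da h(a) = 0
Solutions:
 h(a) = C1 + Integral(a/cos(a), a)


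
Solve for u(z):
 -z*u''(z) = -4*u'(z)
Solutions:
 u(z) = C1 + C2*z^5


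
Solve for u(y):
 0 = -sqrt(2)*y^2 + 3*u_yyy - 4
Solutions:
 u(y) = C1 + C2*y + C3*y^2 + sqrt(2)*y^5/180 + 2*y^3/9


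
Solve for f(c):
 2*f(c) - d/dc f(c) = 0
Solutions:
 f(c) = C1*exp(2*c)


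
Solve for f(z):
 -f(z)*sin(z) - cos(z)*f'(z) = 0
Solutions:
 f(z) = C1*cos(z)


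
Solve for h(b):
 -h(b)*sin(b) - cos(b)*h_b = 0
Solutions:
 h(b) = C1*cos(b)


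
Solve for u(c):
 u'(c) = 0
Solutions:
 u(c) = C1


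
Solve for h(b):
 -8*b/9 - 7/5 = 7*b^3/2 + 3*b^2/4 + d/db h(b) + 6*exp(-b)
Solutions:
 h(b) = C1 - 7*b^4/8 - b^3/4 - 4*b^2/9 - 7*b/5 + 6*exp(-b)


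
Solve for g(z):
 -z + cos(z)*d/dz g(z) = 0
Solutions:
 g(z) = C1 + Integral(z/cos(z), z)


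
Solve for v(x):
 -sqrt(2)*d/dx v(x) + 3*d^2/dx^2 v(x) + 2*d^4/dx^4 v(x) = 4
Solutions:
 v(x) = C1 + C2*exp(sqrt(2)*x*(-(1 + sqrt(2))^(1/3) + (1 + sqrt(2))^(-1/3))/4)*sin(sqrt(6)*x*((1 + sqrt(2))^(-1/3) + (1 + sqrt(2))^(1/3))/4) + C3*exp(sqrt(2)*x*(-(1 + sqrt(2))^(1/3) + (1 + sqrt(2))^(-1/3))/4)*cos(sqrt(6)*x*((1 + sqrt(2))^(-1/3) + (1 + sqrt(2))^(1/3))/4) + C4*exp(-sqrt(2)*x*(-(1 + sqrt(2))^(1/3) + (1 + sqrt(2))^(-1/3))/2) - 2*sqrt(2)*x


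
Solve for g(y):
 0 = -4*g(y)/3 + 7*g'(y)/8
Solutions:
 g(y) = C1*exp(32*y/21)


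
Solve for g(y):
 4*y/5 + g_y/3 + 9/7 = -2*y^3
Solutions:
 g(y) = C1 - 3*y^4/2 - 6*y^2/5 - 27*y/7


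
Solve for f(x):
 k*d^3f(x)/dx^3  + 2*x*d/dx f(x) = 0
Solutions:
 f(x) = C1 + Integral(C2*airyai(2^(1/3)*x*(-1/k)^(1/3)) + C3*airybi(2^(1/3)*x*(-1/k)^(1/3)), x)


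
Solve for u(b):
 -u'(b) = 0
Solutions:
 u(b) = C1


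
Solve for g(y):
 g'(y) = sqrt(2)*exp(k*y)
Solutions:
 g(y) = C1 + sqrt(2)*exp(k*y)/k


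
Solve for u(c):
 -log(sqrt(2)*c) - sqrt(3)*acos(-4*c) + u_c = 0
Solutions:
 u(c) = C1 + c*log(c) - c + c*log(2)/2 + sqrt(3)*(c*acos(-4*c) + sqrt(1 - 16*c^2)/4)


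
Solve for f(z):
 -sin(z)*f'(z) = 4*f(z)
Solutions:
 f(z) = C1*(cos(z)^2 + 2*cos(z) + 1)/(cos(z)^2 - 2*cos(z) + 1)


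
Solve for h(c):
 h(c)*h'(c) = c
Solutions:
 h(c) = -sqrt(C1 + c^2)
 h(c) = sqrt(C1 + c^2)


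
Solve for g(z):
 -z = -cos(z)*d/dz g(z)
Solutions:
 g(z) = C1 + Integral(z/cos(z), z)


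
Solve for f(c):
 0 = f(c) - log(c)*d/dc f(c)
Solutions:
 f(c) = C1*exp(li(c))


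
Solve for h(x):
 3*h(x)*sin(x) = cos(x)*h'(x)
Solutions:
 h(x) = C1/cos(x)^3


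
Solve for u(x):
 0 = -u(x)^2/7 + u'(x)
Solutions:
 u(x) = -7/(C1 + x)


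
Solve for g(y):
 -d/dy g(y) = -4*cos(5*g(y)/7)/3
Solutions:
 -4*y/3 - 7*log(sin(5*g(y)/7) - 1)/10 + 7*log(sin(5*g(y)/7) + 1)/10 = C1


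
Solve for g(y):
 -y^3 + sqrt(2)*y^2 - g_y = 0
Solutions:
 g(y) = C1 - y^4/4 + sqrt(2)*y^3/3


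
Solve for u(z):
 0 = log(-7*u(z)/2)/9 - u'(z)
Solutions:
 -9*Integral(1/(log(-_y) - log(2) + log(7)), (_y, u(z))) = C1 - z


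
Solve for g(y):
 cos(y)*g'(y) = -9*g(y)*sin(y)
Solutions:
 g(y) = C1*cos(y)^9


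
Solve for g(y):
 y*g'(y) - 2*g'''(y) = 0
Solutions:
 g(y) = C1 + Integral(C2*airyai(2^(2/3)*y/2) + C3*airybi(2^(2/3)*y/2), y)


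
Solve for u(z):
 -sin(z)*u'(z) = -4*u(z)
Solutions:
 u(z) = C1*(cos(z)^2 - 2*cos(z) + 1)/(cos(z)^2 + 2*cos(z) + 1)


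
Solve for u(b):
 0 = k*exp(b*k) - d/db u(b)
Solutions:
 u(b) = C1 + exp(b*k)


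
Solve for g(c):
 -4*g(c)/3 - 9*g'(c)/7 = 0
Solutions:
 g(c) = C1*exp(-28*c/27)


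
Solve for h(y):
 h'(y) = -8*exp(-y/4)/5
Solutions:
 h(y) = C1 + 32*exp(-y/4)/5


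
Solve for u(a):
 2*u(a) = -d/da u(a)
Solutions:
 u(a) = C1*exp(-2*a)


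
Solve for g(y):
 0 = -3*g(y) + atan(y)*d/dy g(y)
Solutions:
 g(y) = C1*exp(3*Integral(1/atan(y), y))


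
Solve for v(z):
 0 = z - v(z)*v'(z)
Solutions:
 v(z) = -sqrt(C1 + z^2)
 v(z) = sqrt(C1 + z^2)


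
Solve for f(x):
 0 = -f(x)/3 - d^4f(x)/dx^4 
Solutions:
 f(x) = (C1*sin(sqrt(2)*3^(3/4)*x/6) + C2*cos(sqrt(2)*3^(3/4)*x/6))*exp(-sqrt(2)*3^(3/4)*x/6) + (C3*sin(sqrt(2)*3^(3/4)*x/6) + C4*cos(sqrt(2)*3^(3/4)*x/6))*exp(sqrt(2)*3^(3/4)*x/6)


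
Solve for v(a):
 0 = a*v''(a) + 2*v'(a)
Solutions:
 v(a) = C1 + C2/a


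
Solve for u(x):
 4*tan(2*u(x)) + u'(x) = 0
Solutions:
 u(x) = -asin(C1*exp(-8*x))/2 + pi/2
 u(x) = asin(C1*exp(-8*x))/2


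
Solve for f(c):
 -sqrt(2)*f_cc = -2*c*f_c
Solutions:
 f(c) = C1 + C2*erfi(2^(3/4)*c/2)


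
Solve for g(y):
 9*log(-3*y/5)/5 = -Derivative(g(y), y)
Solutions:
 g(y) = C1 - 9*y*log(-y)/5 + 9*y*(-log(3) + 1 + log(5))/5


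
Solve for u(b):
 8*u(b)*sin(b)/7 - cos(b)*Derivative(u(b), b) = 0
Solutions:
 u(b) = C1/cos(b)^(8/7)


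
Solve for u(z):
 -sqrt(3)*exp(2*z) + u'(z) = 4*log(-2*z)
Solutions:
 u(z) = C1 + 4*z*log(-z) + 4*z*(-1 + log(2)) + sqrt(3)*exp(2*z)/2


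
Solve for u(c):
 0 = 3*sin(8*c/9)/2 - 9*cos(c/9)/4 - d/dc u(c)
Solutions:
 u(c) = C1 - 81*sin(c/9)/4 - 27*cos(8*c/9)/16


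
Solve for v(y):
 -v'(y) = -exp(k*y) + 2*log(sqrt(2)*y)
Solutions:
 v(y) = C1 - 2*y*log(y) + y*(2 - log(2)) + Piecewise((exp(k*y)/k, Ne(k, 0)), (y, True))


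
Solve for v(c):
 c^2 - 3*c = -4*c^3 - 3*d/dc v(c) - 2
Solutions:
 v(c) = C1 - c^4/3 - c^3/9 + c^2/2 - 2*c/3


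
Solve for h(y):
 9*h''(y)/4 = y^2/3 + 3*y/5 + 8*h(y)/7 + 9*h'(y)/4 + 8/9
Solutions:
 h(y) = C1*exp(y*(21 - sqrt(1337))/42) + C2*exp(y*(21 + sqrt(1337))/42) - 7*y^2/24 + 399*y/640 - 581273/184320


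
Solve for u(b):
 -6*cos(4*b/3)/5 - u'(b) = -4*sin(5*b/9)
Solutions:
 u(b) = C1 - 9*sin(4*b/3)/10 - 36*cos(5*b/9)/5


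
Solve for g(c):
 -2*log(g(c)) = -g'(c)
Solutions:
 li(g(c)) = C1 + 2*c


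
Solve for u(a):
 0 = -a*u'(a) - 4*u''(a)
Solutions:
 u(a) = C1 + C2*erf(sqrt(2)*a/4)


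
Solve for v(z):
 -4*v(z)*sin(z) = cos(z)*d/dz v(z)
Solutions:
 v(z) = C1*cos(z)^4


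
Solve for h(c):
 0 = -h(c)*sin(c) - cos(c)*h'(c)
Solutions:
 h(c) = C1*cos(c)


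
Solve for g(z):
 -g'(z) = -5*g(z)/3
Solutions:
 g(z) = C1*exp(5*z/3)


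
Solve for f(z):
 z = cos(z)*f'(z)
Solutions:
 f(z) = C1 + Integral(z/cos(z), z)


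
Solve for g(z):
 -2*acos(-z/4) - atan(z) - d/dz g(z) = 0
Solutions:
 g(z) = C1 - 2*z*acos(-z/4) - z*atan(z) - 2*sqrt(16 - z^2) + log(z^2 + 1)/2


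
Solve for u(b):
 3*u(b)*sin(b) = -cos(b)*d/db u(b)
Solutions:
 u(b) = C1*cos(b)^3


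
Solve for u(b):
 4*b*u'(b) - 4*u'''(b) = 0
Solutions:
 u(b) = C1 + Integral(C2*airyai(b) + C3*airybi(b), b)


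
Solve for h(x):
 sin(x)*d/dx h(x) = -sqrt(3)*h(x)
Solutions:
 h(x) = C1*(cos(x) + 1)^(sqrt(3)/2)/(cos(x) - 1)^(sqrt(3)/2)


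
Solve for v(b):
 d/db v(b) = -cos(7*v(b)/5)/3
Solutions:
 b/3 - 5*log(sin(7*v(b)/5) - 1)/14 + 5*log(sin(7*v(b)/5) + 1)/14 = C1


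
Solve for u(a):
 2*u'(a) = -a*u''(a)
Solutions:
 u(a) = C1 + C2/a


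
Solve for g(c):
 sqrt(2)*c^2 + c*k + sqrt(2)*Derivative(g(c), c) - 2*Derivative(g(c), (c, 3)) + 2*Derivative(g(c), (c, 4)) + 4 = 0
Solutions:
 g(c) = C1 + C2*exp(c*((-1 + sqrt(-4 + (-4 + 27*sqrt(2))^2/4)/2 + 27*sqrt(2)/4)^(-1/3) + 2 + (-1 + sqrt(-4 + (-4 + 27*sqrt(2))^2/4)/2 + 27*sqrt(2)/4)^(1/3))/6)*sin(sqrt(3)*c*(-(-1 + sqrt(-4 + (-2 + 27*sqrt(2)/2)^2)/2 + 27*sqrt(2)/4)^(1/3) + (-1 + sqrt(-4 + (-2 + 27*sqrt(2)/2)^2)/2 + 27*sqrt(2)/4)^(-1/3))/6) + C3*exp(c*((-1 + sqrt(-4 + (-4 + 27*sqrt(2))^2/4)/2 + 27*sqrt(2)/4)^(-1/3) + 2 + (-1 + sqrt(-4 + (-4 + 27*sqrt(2))^2/4)/2 + 27*sqrt(2)/4)^(1/3))/6)*cos(sqrt(3)*c*(-(-1 + sqrt(-4 + (-2 + 27*sqrt(2)/2)^2)/2 + 27*sqrt(2)/4)^(1/3) + (-1 + sqrt(-4 + (-2 + 27*sqrt(2)/2)^2)/2 + 27*sqrt(2)/4)^(-1/3))/6) + C4*exp(c*(-(-1 + sqrt(-4 + (-4 + 27*sqrt(2))^2/4)/2 + 27*sqrt(2)/4)^(1/3) - 1/(-1 + sqrt(-4 + (-4 + 27*sqrt(2))^2/4)/2 + 27*sqrt(2)/4)^(1/3) + 1)/3) - c^3/3 - sqrt(2)*c^2*k/4 - 4*sqrt(2)*c


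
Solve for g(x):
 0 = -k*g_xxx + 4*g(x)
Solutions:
 g(x) = C1*exp(2^(2/3)*x*(1/k)^(1/3)) + C2*exp(2^(2/3)*x*(-1 + sqrt(3)*I)*(1/k)^(1/3)/2) + C3*exp(-2^(2/3)*x*(1 + sqrt(3)*I)*(1/k)^(1/3)/2)


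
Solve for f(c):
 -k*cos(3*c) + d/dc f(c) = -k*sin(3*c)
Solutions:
 f(c) = C1 + sqrt(2)*k*sin(3*c + pi/4)/3


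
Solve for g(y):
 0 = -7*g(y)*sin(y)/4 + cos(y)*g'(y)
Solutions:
 g(y) = C1/cos(y)^(7/4)


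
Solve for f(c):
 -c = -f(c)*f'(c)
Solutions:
 f(c) = -sqrt(C1 + c^2)
 f(c) = sqrt(C1 + c^2)


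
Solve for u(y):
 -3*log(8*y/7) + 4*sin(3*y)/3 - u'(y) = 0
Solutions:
 u(y) = C1 - 3*y*log(y) - 9*y*log(2) + 3*y + 3*y*log(7) - 4*cos(3*y)/9


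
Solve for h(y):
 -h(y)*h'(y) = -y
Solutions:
 h(y) = -sqrt(C1 + y^2)
 h(y) = sqrt(C1 + y^2)


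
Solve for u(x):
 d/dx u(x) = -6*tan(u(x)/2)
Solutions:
 u(x) = -2*asin(C1*exp(-3*x)) + 2*pi
 u(x) = 2*asin(C1*exp(-3*x))


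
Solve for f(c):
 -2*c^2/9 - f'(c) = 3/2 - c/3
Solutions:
 f(c) = C1 - 2*c^3/27 + c^2/6 - 3*c/2


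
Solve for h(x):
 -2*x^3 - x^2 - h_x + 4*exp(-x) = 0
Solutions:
 h(x) = C1 - x^4/2 - x^3/3 - 4*exp(-x)


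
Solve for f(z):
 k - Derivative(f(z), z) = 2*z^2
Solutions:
 f(z) = C1 + k*z - 2*z^3/3


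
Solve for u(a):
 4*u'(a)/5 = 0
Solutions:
 u(a) = C1


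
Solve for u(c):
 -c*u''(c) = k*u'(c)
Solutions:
 u(c) = C1 + c^(1 - re(k))*(C2*sin(log(c)*Abs(im(k))) + C3*cos(log(c)*im(k)))


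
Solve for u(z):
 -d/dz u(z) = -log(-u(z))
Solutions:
 -li(-u(z)) = C1 + z


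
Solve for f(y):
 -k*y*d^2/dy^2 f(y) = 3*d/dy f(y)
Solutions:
 f(y) = C1 + y^(((re(k) - 3)*re(k) + im(k)^2)/(re(k)^2 + im(k)^2))*(C2*sin(3*log(y)*Abs(im(k))/(re(k)^2 + im(k)^2)) + C3*cos(3*log(y)*im(k)/(re(k)^2 + im(k)^2)))


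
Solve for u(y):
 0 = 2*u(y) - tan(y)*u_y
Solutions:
 u(y) = C1*sin(y)^2


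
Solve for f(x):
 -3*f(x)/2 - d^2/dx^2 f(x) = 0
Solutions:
 f(x) = C1*sin(sqrt(6)*x/2) + C2*cos(sqrt(6)*x/2)


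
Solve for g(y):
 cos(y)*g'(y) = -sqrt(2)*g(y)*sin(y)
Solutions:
 g(y) = C1*cos(y)^(sqrt(2))


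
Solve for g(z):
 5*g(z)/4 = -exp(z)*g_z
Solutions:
 g(z) = C1*exp(5*exp(-z)/4)


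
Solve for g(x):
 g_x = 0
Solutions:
 g(x) = C1


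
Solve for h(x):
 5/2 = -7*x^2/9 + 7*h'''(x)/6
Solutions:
 h(x) = C1 + C2*x + C3*x^2 + x^5/90 + 5*x^3/14


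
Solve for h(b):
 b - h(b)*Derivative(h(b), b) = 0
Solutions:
 h(b) = -sqrt(C1 + b^2)
 h(b) = sqrt(C1 + b^2)


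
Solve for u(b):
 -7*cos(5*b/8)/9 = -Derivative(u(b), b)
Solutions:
 u(b) = C1 + 56*sin(5*b/8)/45


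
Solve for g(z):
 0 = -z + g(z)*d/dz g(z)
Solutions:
 g(z) = -sqrt(C1 + z^2)
 g(z) = sqrt(C1 + z^2)


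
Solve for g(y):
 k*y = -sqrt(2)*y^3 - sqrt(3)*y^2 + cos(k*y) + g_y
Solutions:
 g(y) = C1 + k*y^2/2 + sqrt(2)*y^4/4 + sqrt(3)*y^3/3 - sin(k*y)/k


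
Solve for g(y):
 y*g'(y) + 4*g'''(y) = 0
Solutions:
 g(y) = C1 + Integral(C2*airyai(-2^(1/3)*y/2) + C3*airybi(-2^(1/3)*y/2), y)


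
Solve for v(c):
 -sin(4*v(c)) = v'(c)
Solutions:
 v(c) = -acos((-C1 - exp(8*c))/(C1 - exp(8*c)))/4 + pi/2
 v(c) = acos((-C1 - exp(8*c))/(C1 - exp(8*c)))/4


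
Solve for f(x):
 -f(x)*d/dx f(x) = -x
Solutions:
 f(x) = -sqrt(C1 + x^2)
 f(x) = sqrt(C1 + x^2)


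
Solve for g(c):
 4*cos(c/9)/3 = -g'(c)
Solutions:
 g(c) = C1 - 12*sin(c/9)


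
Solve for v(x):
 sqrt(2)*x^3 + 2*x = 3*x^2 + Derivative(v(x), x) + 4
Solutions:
 v(x) = C1 + sqrt(2)*x^4/4 - x^3 + x^2 - 4*x


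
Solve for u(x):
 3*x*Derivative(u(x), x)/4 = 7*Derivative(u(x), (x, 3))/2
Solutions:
 u(x) = C1 + Integral(C2*airyai(14^(2/3)*3^(1/3)*x/14) + C3*airybi(14^(2/3)*3^(1/3)*x/14), x)


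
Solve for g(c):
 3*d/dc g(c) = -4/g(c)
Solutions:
 g(c) = -sqrt(C1 - 24*c)/3
 g(c) = sqrt(C1 - 24*c)/3


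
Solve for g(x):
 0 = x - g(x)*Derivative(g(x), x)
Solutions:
 g(x) = -sqrt(C1 + x^2)
 g(x) = sqrt(C1 + x^2)


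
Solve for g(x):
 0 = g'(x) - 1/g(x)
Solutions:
 g(x) = -sqrt(C1 + 2*x)
 g(x) = sqrt(C1 + 2*x)


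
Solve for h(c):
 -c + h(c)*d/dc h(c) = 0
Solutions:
 h(c) = -sqrt(C1 + c^2)
 h(c) = sqrt(C1 + c^2)


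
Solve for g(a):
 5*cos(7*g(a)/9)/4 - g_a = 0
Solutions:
 -5*a/4 - 9*log(sin(7*g(a)/9) - 1)/14 + 9*log(sin(7*g(a)/9) + 1)/14 = C1


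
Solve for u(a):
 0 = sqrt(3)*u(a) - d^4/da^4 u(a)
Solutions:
 u(a) = C1*exp(-3^(1/8)*a) + C2*exp(3^(1/8)*a) + C3*sin(3^(1/8)*a) + C4*cos(3^(1/8)*a)


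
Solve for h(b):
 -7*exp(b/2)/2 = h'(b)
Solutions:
 h(b) = C1 - 7*exp(b/2)


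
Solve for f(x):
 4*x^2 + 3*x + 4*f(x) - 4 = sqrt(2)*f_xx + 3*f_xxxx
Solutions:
 f(x) = C1*exp(-2^(3/4)*sqrt(3)*x/3) + C2*exp(2^(3/4)*sqrt(3)*x/3) + C3*sin(2^(1/4)*x) + C4*cos(2^(1/4)*x) - x^2 - 3*x/4 - sqrt(2)/2 + 1


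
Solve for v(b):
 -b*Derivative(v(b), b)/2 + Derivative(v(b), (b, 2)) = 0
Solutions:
 v(b) = C1 + C2*erfi(b/2)


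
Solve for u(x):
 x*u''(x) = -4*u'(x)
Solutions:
 u(x) = C1 + C2/x^3


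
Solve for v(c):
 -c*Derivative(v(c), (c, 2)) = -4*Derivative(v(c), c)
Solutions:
 v(c) = C1 + C2*c^5


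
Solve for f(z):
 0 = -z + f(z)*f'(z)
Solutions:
 f(z) = -sqrt(C1 + z^2)
 f(z) = sqrt(C1 + z^2)


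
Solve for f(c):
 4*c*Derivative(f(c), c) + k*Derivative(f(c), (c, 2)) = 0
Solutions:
 f(c) = C1 + C2*sqrt(k)*erf(sqrt(2)*c*sqrt(1/k))


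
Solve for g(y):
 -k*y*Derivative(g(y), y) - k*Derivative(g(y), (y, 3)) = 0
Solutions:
 g(y) = C1 + Integral(C2*airyai(-y) + C3*airybi(-y), y)


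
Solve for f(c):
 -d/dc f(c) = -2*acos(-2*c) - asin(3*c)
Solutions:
 f(c) = C1 + 2*c*acos(-2*c) + c*asin(3*c) + sqrt(1 - 9*c^2)/3 + sqrt(1 - 4*c^2)


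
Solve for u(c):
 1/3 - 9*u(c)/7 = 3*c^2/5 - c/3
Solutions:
 u(c) = -7*c^2/15 + 7*c/27 + 7/27


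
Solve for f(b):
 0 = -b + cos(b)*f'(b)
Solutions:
 f(b) = C1 + Integral(b/cos(b), b)
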